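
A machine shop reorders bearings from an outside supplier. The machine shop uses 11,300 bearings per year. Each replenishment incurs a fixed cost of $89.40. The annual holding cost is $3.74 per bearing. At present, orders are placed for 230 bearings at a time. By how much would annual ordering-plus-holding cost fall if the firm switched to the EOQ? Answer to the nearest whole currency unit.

Extra cost ≈ $2,073 per year

EOQ = √(2DS/H) = √(2 × 11,300 × 89.4 / 3.74) ≈ 735.00.
Cost at Q* = (D/Q*)S + (Q*/2)H = √(2DSH) ≈ $2,748.90.
Cost at Q = 230: (11,300/230)×89.4 + (230/2)×3.74 = $4,392.26 + $430.10 = $4,822.36.
Excess = $4,822.36 − $2,748.90 = $2,073.46.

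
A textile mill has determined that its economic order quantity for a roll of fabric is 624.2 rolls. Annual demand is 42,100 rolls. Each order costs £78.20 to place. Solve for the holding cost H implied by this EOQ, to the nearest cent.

H ≈ £16.90

Squaring Q* = √(2DS/H) gives Q*² = 2DS/H.
From Q* = √(2DS/H): H = 2DS / Q*² = 2 × 42,100 × 78.2 / 624.2² = 16.8994.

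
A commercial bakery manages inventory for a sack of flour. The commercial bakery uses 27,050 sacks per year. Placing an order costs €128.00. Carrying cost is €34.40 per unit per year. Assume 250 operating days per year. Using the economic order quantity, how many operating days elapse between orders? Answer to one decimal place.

T ≈ 4.1 days

EOQ = √(2DS/H) = √(2 × 27,050 × 128 / 34.4) ≈ 448.67.
Cycle time = Q*/D × 250 = 448.67 / 27,050 × 250 ≈ 4.147 days.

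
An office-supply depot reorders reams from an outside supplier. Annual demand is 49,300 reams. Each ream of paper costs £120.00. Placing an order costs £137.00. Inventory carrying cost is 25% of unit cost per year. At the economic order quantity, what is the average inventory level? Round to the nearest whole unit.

Holding cost H = 0.25 × £120.00 = £30.0000 per unit per year.
The optimal lot size = √(2DS/H) = √(2 × 49,300 × 137 / 30) ≈ 671.02.
Average inventory = Q*/2 ≈ 671.02 / 2 = 335.512.

Average inventory ≈ 336 reams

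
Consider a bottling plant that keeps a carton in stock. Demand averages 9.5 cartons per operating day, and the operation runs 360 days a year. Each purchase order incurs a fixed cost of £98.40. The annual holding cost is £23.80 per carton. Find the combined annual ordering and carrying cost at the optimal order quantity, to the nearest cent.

TC* ≈ £4,002.34

Annual demand D = 9.5 × 360 = 3,420.
The optimal lot size = √(2DS/H) = √(2 × 3,420 × 98.4 / 23.8) ≈ 168.17.
At the optimum the two cost components are equal, so total cost = 2·(Q*/2)H = Q*·H.
Minimum total = √(2DSH) = √(2 × 3,420 × 98.4 × 23.8) ≈ 4002.341.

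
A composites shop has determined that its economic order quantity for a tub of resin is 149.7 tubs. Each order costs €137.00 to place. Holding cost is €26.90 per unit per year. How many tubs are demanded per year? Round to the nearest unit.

Squaring Q* = √(2DS/H) gives Q*² = 2DS/H.
From Q* = √(2DS/H): D = Q*²H / (2S) = 149.7² × 26.9 / (2 × 137) = 2200.115.

D ≈ 2,200 tubs per year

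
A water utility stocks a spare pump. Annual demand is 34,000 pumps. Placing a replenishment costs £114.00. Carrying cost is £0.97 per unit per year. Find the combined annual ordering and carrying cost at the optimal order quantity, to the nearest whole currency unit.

TC* ≈ £2,742

The optimal lot size = √(2DS/H) = √(2 × 34,000 × 114 / 0.97) ≈ 2826.97.
At Q*, ordering cost (D/Q*)S equals holding cost (Q*/2)H, each = √(DSH/2).
Minimum total = √(2DSH) = √(2 × 34,000 × 114 × 0.97) ≈ 2742.160.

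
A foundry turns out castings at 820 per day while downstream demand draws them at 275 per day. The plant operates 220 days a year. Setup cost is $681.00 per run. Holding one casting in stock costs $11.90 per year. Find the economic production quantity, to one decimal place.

Q* ≈ 3,227.8 castings

Annual demand D = 275 × 220 = 60,500.
Production build-up factor (1 − d/p) = 1 − 275/820 = 0.6646.
Q* = √(2DS / (H(1 − d/p))) = √(2 × 60,500 × 681 / (11.9 × 0.6646)).
= √(82,401,000 / 7.9091) ≈ 3227.761.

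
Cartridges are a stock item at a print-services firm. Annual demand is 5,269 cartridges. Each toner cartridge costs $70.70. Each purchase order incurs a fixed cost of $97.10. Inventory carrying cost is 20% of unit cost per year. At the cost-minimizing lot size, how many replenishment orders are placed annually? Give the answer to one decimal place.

N ≈ 19.6 orders per year

Holding cost H = 0.20 × $70.70 = $14.1400 per unit per year.
The optimal lot size = √(2DS/H) = √(2 × 5,269 × 97.1 / 14.14) ≈ 269.01.
Orders per year = D / Q* = 5,269 / 269.01 ≈ 19.587.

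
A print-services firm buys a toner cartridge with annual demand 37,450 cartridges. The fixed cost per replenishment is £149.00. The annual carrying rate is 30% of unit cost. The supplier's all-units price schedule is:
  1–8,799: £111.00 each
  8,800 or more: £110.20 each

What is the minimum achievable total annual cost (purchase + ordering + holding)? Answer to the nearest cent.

TC* ≈ £4,176,227.74

Holding cost per unit per year at price C is H = 0.30·C.
Evaluate total cost at each tier's feasible EOQ or, if the EOQ is below the tier, at the tier's minimum quantity.
EOQ at £111.00 = 578.9 (feasible in tier 1): TC = 37,450×£111.00 + (37,450/578.9)×149 + (578.9/2)×0.30×£111.00 = £4,176,227.74.
EOQ at £110.20 = 581.0 < 8800, so use break Q=8800: TC = 37,450×£110.20 + (37,450/8800.0)×149 + (8800.0/2)×0.30×£110.20 = £4,273,088.10.
Lowest total cost among the candidates is at Q = 578.9.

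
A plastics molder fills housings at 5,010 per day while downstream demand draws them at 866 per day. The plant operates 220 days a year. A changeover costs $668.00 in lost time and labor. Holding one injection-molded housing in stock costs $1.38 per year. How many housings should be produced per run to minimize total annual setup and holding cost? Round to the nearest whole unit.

Q* ≈ 14,933 housings

Annual demand D = 866 × 220 = 190,520.
Production build-up factor (1 − d/p) = 1 − 866/5,010 = 0.8271.
Q* = √(2DS / (H(1 − d/p))) = √(2 × 190,520 × 668 / (1.38 × 0.8271)).
= √(254,534,720 / 1.1415) ≈ 14932.859.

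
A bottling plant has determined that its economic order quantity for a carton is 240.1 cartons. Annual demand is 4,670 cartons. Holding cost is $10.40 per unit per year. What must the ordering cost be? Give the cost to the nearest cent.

S ≈ $64.19

The basic EOQ model gives Q* = √(2DS/H); rearrange for the unknown.
From Q* = √(2DS/H): S = Q*²H / (2D) = 240.1² × 10.4 / (2 × 4,670) = 64.1905.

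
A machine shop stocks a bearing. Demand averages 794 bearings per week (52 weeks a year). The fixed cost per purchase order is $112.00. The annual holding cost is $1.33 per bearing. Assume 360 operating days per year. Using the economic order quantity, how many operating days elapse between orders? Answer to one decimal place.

T ≈ 23.0 days

Annual demand D = 794 × 52 = 41,288.
EOQ = √(2DS/H) = √(2 × 41,288 × 112 / 1.33) ≈ 2637.00.
Cycle time = Q*/D × 360 = 2637.00 / 41,288 × 360 ≈ 22.993 days.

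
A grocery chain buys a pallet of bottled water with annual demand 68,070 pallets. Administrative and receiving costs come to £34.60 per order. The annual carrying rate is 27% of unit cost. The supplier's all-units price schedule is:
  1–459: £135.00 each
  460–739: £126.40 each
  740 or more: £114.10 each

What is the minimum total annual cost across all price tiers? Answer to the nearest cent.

TC* ≈ £7,781,368.32

Holding cost per unit per year at price C is H = 0.27·C.
Evaluate total cost at each tier's feasible EOQ or, if the EOQ is below the tier, at the tier's minimum quantity.
EOQ at £135.00 = 359.5 (feasible in tier 1): TC = 68,070×£135.00 + (68,070/359.5)×34.6 + (359.5/2)×0.27×£135.00 = £9,202,553.27.
EOQ at £126.40 = 371.5 < 460, so use break Q=460: TC = 68,070×£126.40 + (68,070/460.0)×34.6 + (460.0/2)×0.27×£126.40 = £8,617,017.49.
EOQ at £114.10 = 391.0 < 740, so use break Q=740: TC = 68,070×£114.10 + (68,070/740.0)×34.6 + (740.0/2)×0.27×£114.10 = £7,781,368.32.
Lowest total cost among the candidates is at Q = 740.0.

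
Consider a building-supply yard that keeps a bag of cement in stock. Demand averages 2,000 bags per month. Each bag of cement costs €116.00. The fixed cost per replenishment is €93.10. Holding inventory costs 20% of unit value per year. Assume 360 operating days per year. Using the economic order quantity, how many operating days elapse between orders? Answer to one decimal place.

Annual demand D = 2,000 × 12 = 24,000.
Holding cost H = 0.20 × €116.00 = €23.2000 per unit per year.
EOQ = √(2DS/H) = √(2 × 24,000 × 93.1 / 23.2) ≈ 438.89.
Cycle time = Q*/D × 360 = 438.89 / 24,000 × 360 ≈ 6.583 days.

T ≈ 6.6 days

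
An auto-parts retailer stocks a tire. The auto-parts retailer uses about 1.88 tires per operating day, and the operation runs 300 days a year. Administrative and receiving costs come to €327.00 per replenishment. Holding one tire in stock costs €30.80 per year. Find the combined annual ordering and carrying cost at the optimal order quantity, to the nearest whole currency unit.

Annual demand D = 1.88 × 300 = 564.
EOQ = √(2DS/H) = √(2 × 564 × 327 / 30.8) ≈ 109.43.
At the optimum the two cost components are equal, so total cost = 2·(Q*/2)H = Q*·H.
Minimum total = √(2DSH) = √(2 × 564 × 327 × 30.8) ≈ 3370.573.

TC* ≈ €3,371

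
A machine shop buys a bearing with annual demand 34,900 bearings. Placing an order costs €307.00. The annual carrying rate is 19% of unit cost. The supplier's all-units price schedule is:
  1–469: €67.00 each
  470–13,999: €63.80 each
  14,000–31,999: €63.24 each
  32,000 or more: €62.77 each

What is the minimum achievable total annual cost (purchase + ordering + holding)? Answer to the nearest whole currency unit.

Holding cost per unit per year at price C is H = 0.19·C.
Evaluate total cost at each tier's feasible EOQ or, if the EOQ is below the tier, at the tier's minimum quantity.
Tier 1 (€67.00): EOQ = 1297.4 exceeds tier's upper bound 469, so this tier is dominated.
EOQ at €63.80 = 1329.6 (feasible in tier 2): TC = 34,900×€63.80 + (34,900/1329.6)×307 + (1329.6/2)×0.19×€63.80 = €2,242,736.99.
EOQ at €63.24 = 1335.4 < 14000, so use break Q=14000: TC = 34,900×€63.24 + (34,900/14000.0)×307 + (14000.0/2)×0.19×€63.24 = €2,291,950.51.
EOQ at €62.77 = 1340.4 < 32000, so use break Q=32000: TC = 34,900×€62.77 + (34,900/32000.0)×307 + (32000.0/2)×0.19×€62.77 = €2,381,828.62.
Lowest total cost among the candidates is at Q = 1329.6.

TC* ≈ €2,242,737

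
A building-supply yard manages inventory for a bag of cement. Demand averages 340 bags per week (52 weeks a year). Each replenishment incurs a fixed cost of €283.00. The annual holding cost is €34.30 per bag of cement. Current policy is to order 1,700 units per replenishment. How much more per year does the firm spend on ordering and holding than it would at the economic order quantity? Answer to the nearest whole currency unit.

Extra cost ≈ €13,572 per year

Annual demand D = 340 × 52 = 17,680.
EOQ = √(2DS/H) = √(2 × 17,680 × 283 / 34.3) ≈ 540.13.
Cost at Q* = (D/Q*)S + (Q*/2)H = √(2DSH) ≈ €18,526.63.
Cost at Q = 1,700: (17,680/1,700)×283 + (1,700/2)×34.3 = €2,943.20 + €29,155.00 = €32,098.20.
Excess = €32,098.20 − €18,526.63 = €13,571.57.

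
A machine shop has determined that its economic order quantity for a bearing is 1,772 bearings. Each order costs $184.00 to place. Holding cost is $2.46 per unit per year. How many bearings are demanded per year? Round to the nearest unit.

Invert the EOQ relation Q*² = 2DS/H.
From Q* = √(2DS/H): D = Q*²H / (2S) = 1,772² × 2.46 / (2 × 184) = 20990.110.

D ≈ 20,990 bearings per year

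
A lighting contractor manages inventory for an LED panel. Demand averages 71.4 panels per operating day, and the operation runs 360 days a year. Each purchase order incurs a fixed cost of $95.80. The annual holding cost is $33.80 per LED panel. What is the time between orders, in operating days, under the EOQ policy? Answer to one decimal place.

T ≈ 5.3 days

Annual demand D = 71.4 × 360 = 25,704.
Q* = √(2DS/H) = √(2 × 25,704 × 95.8 / 33.8) ≈ 381.72.
Cycle time = Q*/D × 360 = 381.72 / 25,704 × 360 ≈ 5.346 days.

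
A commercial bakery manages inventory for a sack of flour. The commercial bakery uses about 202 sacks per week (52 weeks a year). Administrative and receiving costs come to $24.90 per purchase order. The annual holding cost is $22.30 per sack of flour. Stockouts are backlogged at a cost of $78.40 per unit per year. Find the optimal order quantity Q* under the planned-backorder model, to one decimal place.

Q* ≈ 173.6 sacks

Annual demand D = 202 × 52 = 10,504.
With planned backorders, Q* = √(2DS/H) · √((H+B)/B).
√(2DS/H) = √(2 × 10,504 × 24.9 / 22.3) = 153.158.
√((H+B)/B) = √((22.3+78.4)/78.4) = 1.1333.
Q* ≈ 173.579.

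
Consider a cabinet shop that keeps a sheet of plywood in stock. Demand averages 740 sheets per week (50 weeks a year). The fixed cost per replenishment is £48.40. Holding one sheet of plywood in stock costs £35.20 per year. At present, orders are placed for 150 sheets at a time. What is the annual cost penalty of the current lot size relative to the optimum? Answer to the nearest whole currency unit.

Annual demand D = 740 × 50 = 37,000.
EOQ = √(2DS/H) = √(2 × 37,000 × 48.4 / 35.2) ≈ 318.98.
Cost at Q* = (D/Q*)S + (Q*/2)H = √(2DSH) ≈ £11,228.19.
Cost at Q = 150: (37,000/150)×48.4 + (150/2)×35.2 = £11,938.67 + £2,640.00 = £14,578.67.
Excess = £14,578.67 − £11,228.19 = £3,350.47.

Extra cost ≈ £3,350 per year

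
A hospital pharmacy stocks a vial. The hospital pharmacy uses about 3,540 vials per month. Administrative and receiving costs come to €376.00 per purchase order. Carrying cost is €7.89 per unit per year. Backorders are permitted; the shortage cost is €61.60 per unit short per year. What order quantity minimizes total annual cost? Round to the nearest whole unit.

Annual demand D = 3,540 × 12 = 42,480.
With planned backorders, Q* = √(2DS/H) · √((H+B)/B).
√(2DS/H) = √(2 × 42,480 × 376 / 7.89) = 2012.161.
√((H+B)/B) = √((7.89+61.6)/61.6) = 1.0621.
Q* ≈ 2137.142.

Q* ≈ 2,137 vials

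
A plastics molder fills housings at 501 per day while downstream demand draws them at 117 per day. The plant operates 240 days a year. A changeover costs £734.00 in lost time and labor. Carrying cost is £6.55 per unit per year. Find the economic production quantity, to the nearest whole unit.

Annual demand D = 117 × 240 = 28,080.
Production build-up factor (1 − d/p) = 1 − 117/501 = 0.7665.
Q* = √(2DS / (H(1 − d/p))) = √(2 × 28,080 × 734 / (6.55 × 0.7665)).
= √(41,221,440 / 5.0204) ≈ 2865.459.

Q* ≈ 2,865 housings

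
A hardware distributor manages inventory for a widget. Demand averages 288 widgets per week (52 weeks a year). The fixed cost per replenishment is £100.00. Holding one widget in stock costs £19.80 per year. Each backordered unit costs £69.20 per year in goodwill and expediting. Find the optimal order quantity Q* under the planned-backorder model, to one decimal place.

Q* ≈ 441.1 widgets

Annual demand D = 288 × 52 = 14,976.
With planned backorders, Q* = √(2DS/H) · √((H+B)/B).
√(2DS/H) = √(2 × 14,976 × 100 / 19.8) = 388.938.
√((H+B)/B) = √((19.8+69.2)/69.2) = 1.1341.
Q* ≈ 441.085.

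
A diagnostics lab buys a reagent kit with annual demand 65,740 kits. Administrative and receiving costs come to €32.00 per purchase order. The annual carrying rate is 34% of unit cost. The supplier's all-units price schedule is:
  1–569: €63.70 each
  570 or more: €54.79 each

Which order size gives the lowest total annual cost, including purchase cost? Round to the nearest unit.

Q* ≈ 570 kits

Holding cost per unit per year at price C is H = 0.34·C.
Evaluate total cost at each tier's feasible EOQ or, if the EOQ is below the tier, at the tier's minimum quantity.
EOQ at €63.70 = 440.8 (feasible in tier 1): TC = 65,740×€63.70 + (65,740/440.8)×32 + (440.8/2)×0.34×€63.70 = €4,197,183.84.
EOQ at €54.79 = 475.2 < 570, so use break Q=570: TC = 65,740×€54.79 + (65,740/570.0)×32 + (570.0/2)×0.34×€54.79 = €3,610,894.42.
Lowest total cost is €3,610,894.42 at Q = 570.0.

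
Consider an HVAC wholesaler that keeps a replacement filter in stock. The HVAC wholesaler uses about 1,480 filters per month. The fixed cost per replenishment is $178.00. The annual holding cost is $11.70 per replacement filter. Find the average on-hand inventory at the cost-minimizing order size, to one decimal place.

Annual demand D = 1,480 × 12 = 17,760.
Q* = √(2DS/H) = √(2 × 17,760 × 178 / 11.7) ≈ 735.11.
Average inventory = Q*/2 ≈ 735.11 / 2 = 367.556.

Average inventory ≈ 367.6 filters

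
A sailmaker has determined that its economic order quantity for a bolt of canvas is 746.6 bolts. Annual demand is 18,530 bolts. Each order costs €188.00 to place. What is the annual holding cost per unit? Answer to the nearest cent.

Invert the EOQ relation Q*² = 2DS/H.
From Q* = √(2DS/H): H = 2DS / Q*² = 2 × 18,530 × 188 / 746.6² = 12.4993.

H ≈ €12.50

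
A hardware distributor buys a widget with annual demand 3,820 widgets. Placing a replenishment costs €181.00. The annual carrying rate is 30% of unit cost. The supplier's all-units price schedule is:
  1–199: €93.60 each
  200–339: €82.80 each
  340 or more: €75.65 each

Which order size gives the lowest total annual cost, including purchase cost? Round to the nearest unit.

Q* ≈ 340 widgets

Holding cost per unit per year at price C is H = 0.30·C.
For each price level, check whether its EOQ is feasible; otherwise the best quantity at that price is the breakpoint.
Tier 1 (€93.60): EOQ = 221.9 exceeds tier's upper bound 199, so this tier is dominated.
EOQ at €82.80 = 235.9 (feasible in tier 2): TC = 3,820×€82.80 + (3,820/235.9)×181 + (235.9/2)×0.30×€82.80 = €322,156.87.
EOQ at €75.65 = 246.8 < 340, so use break Q=340: TC = 3,820×€75.65 + (3,820/340.0)×181 + (340.0/2)×0.30×€75.65 = €294,874.74.
Lowest total cost is €294,874.74 at Q = 340.0.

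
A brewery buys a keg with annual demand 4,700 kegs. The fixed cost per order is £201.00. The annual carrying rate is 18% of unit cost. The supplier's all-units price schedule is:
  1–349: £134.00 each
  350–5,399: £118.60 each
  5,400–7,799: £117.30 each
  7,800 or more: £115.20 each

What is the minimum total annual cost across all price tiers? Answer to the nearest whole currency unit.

TC* ≈ £563,855

Holding cost per unit per year at price C is H = 0.18·C.
Candidates are each tier's EOQ (if it falls in that tier) and each price-break quantity.
EOQ at £134.00 = 279.9 (feasible in tier 1): TC = 4,700×£134.00 + (4,700/279.9)×201 + (279.9/2)×0.18×£134.00 = £636,550.73.
EOQ at £118.60 = 297.5 < 350, so use break Q=350: TC = 4,700×£118.60 + (4,700/350.0)×201 + (350.0/2)×0.18×£118.60 = £563,855.04.
EOQ at £117.30 = 299.1 < 5400, so use break Q=5400: TC = 4,700×£117.30 + (4,700/5400.0)×201 + (5400.0/2)×0.18×£117.30 = £608,492.74.
EOQ at £115.20 = 301.9 < 7800, so use break Q=7800: TC = 4,700×£115.20 + (4,700/7800.0)×201 + (7800.0/2)×0.18×£115.20 = £622,431.52.
Lowest total cost among the candidates is at Q = 350.0.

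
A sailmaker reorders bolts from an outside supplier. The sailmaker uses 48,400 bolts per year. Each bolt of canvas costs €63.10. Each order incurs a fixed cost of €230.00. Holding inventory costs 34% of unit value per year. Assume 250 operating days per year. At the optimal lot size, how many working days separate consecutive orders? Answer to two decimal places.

Holding cost H = 0.34 × €63.10 = €21.4540 per unit per year.
Q* = √(2DS/H) = √(2 × 48,400 × 230 / 21.454) ≈ 1018.70.
Cycle time = Q*/D × 250 = 1018.70 / 48,400 × 250 ≈ 5.262 days.

T ≈ 5.26 days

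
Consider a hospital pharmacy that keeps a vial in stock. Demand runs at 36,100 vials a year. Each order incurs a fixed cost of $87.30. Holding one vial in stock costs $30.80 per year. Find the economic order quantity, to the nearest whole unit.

Q* ≈ 452 vials

EOQ = √(2DS / H) = √(2 × 36,100 × 87.3 / 30.8).
= √(6,303,060 / 30.8) = √204,644.8052 ≈ 452.377.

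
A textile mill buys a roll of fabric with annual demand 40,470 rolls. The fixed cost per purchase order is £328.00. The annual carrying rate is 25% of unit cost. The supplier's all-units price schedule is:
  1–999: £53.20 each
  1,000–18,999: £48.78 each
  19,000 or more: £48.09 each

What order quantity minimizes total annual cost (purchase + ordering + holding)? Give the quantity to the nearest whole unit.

Holding cost per unit per year at price C is H = 0.25·C.
Evaluate total cost at each tier's feasible EOQ or, if the EOQ is below the tier, at the tier's minimum quantity.
Tier 1 (£53.20): EOQ = 1412.8 exceeds tier's upper bound 999, so this tier is dominated.
EOQ at £48.78 = 1475.5 (feasible in tier 2): TC = 40,470×£48.78 + (40,470/1475.5)×328 + (1475.5/2)×0.25×£48.78 = £1,992,119.84.
EOQ at £48.09 = 1486.0 < 19000, so use break Q=19000: TC = 40,470×£48.09 + (40,470/19000.0)×328 + (19000.0/2)×0.25×£48.09 = £2,061,114.69.
Lowest total cost is £1,992,119.84 at Q = 1475.5.

Q* ≈ 1,475 rolls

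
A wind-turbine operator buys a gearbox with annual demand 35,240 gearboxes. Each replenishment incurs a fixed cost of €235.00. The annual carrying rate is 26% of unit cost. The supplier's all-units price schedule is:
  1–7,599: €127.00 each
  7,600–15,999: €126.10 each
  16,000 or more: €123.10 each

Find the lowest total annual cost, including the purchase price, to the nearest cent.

Holding cost per unit per year at price C is H = 0.26·C.
For each price level, check whether its EOQ is feasible; otherwise the best quantity at that price is the breakpoint.
EOQ at €127.00 = 708.2 (feasible in tier 1): TC = 35,240×€127.00 + (35,240/708.2)×235 + (708.2/2)×0.26×€127.00 = €4,498,865.97.
EOQ at €126.10 = 710.8 < 7600, so use break Q=7600: TC = 35,240×€126.10 + (35,240/7600.0)×235 + (7600.0/2)×0.26×€126.10 = €4,569,440.46.
EOQ at €123.10 = 719.4 < 16000, so use break Q=16000: TC = 35,240×€123.10 + (35,240/16000.0)×235 + (16000.0/2)×0.26×€123.10 = €4,594,609.59.
Lowest total cost among the candidates is at Q = 708.2.

TC* ≈ €4,498,865.97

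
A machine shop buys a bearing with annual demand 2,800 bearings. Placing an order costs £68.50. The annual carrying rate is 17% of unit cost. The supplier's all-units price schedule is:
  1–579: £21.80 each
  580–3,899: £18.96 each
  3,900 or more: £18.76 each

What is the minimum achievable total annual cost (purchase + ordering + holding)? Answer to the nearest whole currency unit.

Holding cost per unit per year at price C is H = 0.17·C.
Candidates are each tier's EOQ (if it falls in that tier) and each price-break quantity.
EOQ at £21.80 = 321.7 (feasible in tier 1): TC = 2,800×£21.80 + (2,800/321.7)×68.5 + (321.7/2)×0.17×£21.80 = £62,232.32.
EOQ at £18.96 = 345.0 < 580, so use break Q=580: TC = 2,800×£18.96 + (2,800/580.0)×68.5 + (580.0/2)×0.17×£18.96 = £54,353.42.
EOQ at £18.76 = 346.8 < 3900, so use break Q=3900: TC = 2,800×£18.76 + (2,800/3900.0)×68.5 + (3900.0/2)×0.17×£18.76 = £58,796.12.
Lowest total cost among the candidates is at Q = 580.0.

TC* ≈ £54,353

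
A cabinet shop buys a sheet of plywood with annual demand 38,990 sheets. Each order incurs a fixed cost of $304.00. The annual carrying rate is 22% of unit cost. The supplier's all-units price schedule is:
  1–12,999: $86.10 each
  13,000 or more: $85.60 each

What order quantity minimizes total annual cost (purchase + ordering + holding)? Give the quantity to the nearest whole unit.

Holding cost per unit per year at price C is H = 0.22·C.
For each price level, check whether its EOQ is feasible; otherwise the best quantity at that price is the breakpoint.
EOQ at $86.10 = 1118.7 (feasible in tier 1): TC = 38,990×$86.10 + (38,990/1118.7)×304 + (1118.7/2)×0.22×$86.10 = $3,378,229.51.
EOQ at $85.60 = 1122.0 < 13000, so use break Q=13000: TC = 38,990×$85.60 + (38,990/13000.0)×304 + (13000.0/2)×0.22×$85.60 = $3,460,863.77.
Lowest total cost is $3,378,229.51 at Q = 1118.7.

Q* ≈ 1,119 sheets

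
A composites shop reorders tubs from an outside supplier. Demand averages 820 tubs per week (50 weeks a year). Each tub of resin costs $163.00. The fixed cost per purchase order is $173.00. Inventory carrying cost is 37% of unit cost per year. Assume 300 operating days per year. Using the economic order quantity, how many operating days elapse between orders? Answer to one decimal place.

T ≈ 3.5 days

Annual demand D = 820 × 50 = 41,000.
Holding cost H = 0.37 × $163.00 = $60.3100 per unit per year.
EOQ = √(2DS/H) = √(2 × 41,000 × 173 / 60.31) ≈ 484.99.
Cycle time = Q*/D × 300 = 484.99 / 41,000 × 300 ≈ 3.549 days.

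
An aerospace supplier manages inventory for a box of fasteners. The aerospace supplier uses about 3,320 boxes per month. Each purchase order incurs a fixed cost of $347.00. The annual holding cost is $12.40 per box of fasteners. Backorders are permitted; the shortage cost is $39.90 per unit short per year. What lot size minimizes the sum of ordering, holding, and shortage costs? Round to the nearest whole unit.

Annual demand D = 3,320 × 12 = 39,840.
With planned backorders, Q* = √(2DS/H) · √((H+B)/B).
√(2DS/H) = √(2 × 39,840 × 347 / 12.4) = 1493.236.
√((H+B)/B) = √((12.4+39.9)/39.9) = 1.1449.
Q* ≈ 1709.594.

Q* ≈ 1,710 boxes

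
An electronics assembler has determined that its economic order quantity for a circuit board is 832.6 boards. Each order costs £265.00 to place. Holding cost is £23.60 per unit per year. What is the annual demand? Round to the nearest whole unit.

Invert the EOQ relation Q*² = 2DS/H.
From Q* = √(2DS/H): D = Q*²H / (2S) = 832.6² × 23.6 / (2 × 265) = 30868.032.

D ≈ 30,868 boards per year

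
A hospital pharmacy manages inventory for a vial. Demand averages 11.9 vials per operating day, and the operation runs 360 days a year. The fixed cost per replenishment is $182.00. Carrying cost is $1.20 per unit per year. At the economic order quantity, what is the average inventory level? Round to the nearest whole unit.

Annual demand D = 11.9 × 360 = 4,284.
Q* = √(2DS/H) = √(2 × 4,284 × 182 / 1.2) ≈ 1139.95.
Average inventory = Q*/2 ≈ 1139.95 / 2 = 569.974.

Average inventory ≈ 570 vials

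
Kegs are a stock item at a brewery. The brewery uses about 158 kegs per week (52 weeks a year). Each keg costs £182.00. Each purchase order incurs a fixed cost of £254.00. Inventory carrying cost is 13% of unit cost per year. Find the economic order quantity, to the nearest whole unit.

Q* ≈ 420 kegs

Annual demand D = 158 × 52 = 8,216.
Holding cost H = 0.13 × £182.00 = £23.6600 per unit per year.
EOQ = √(2DS / H) = √(2 × 8,216 × 254 / 23.66).
= √(4,173,728 / 23.66) = √176,404.3956 ≈ 420.005.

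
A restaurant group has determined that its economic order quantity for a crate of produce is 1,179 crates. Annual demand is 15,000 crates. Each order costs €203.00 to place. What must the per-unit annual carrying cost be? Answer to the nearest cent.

Invert the EOQ relation Q*² = 2DS/H.
From Q* = √(2DS/H): H = 2DS / Q*² = 2 × 15,000 × 203 / 1,179² = 4.3812.

H ≈ €4.38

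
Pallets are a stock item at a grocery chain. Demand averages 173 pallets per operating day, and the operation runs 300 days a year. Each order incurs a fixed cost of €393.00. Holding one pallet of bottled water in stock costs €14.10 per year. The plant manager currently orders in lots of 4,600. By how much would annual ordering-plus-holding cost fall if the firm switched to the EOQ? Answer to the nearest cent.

Annual demand D = 173 × 300 = 51,900.
EOQ = √(2DS/H) = √(2 × 51,900 × 393 / 14.1) ≈ 1700.93.
Cost at Q* = (D/Q*)S + (Q*/2)H = √(2DSH) ≈ €23,983.06.
Cost at Q = 4,600: (51,900/4,600)×393 + (4,600/2)×14.1 = €4,434.07 + €32,430.00 = €36,864.07.
Excess = €36,864.07 − €23,983.06 = €12,881.01.

Extra cost ≈ €12,881.01 per year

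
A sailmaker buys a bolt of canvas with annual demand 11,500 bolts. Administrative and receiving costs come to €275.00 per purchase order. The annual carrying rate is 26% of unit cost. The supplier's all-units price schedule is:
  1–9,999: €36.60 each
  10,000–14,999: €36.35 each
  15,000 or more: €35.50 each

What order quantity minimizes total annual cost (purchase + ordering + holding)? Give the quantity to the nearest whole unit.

Q* ≈ 815 bolts

Holding cost per unit per year at price C is H = 0.26·C.
Evaluate total cost at each tier's feasible EOQ or, if the EOQ is below the tier, at the tier's minimum quantity.
EOQ at €36.60 = 815.3 (feasible in tier 1): TC = 11,500×€36.60 + (11,500/815.3)×275 + (815.3/2)×0.26×€36.60 = €428,658.14.
EOQ at €36.35 = 818.1 < 10000, so use break Q=10000: TC = 11,500×€36.35 + (11,500/10000.0)×275 + (10000.0/2)×0.26×€36.35 = €465,596.25.
EOQ at €35.50 = 827.8 < 15000, so use break Q=15000: TC = 11,500×€35.50 + (11,500/15000.0)×275 + (15000.0/2)×0.26×€35.50 = €477,685.83.
Lowest total cost is €428,658.14 at Q = 815.3.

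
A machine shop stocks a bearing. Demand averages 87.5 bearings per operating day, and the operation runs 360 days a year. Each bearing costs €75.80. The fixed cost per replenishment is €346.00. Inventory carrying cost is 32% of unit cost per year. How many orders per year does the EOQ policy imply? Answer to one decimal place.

N ≈ 33.2 orders per year

Annual demand D = 87.5 × 360 = 31,500.
Holding cost H = 0.32 × €75.80 = €24.2560 per unit per year.
The optimal lot size = √(2DS/H) = √(2 × 31,500 × 346 / 24.256) ≈ 947.98.
Orders per year = D / Q* = 31,500 / 947.98 ≈ 33.229.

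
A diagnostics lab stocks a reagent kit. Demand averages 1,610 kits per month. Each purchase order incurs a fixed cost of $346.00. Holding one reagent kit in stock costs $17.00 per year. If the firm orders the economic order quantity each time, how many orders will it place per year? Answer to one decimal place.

N ≈ 21.8 orders per year

Annual demand D = 1,610 × 12 = 19,320.
Q* = √(2DS/H) = √(2 × 19,320 × 346 / 17) ≈ 886.81.
Orders per year = D / Q* = 19,320 / 886.81 ≈ 21.786.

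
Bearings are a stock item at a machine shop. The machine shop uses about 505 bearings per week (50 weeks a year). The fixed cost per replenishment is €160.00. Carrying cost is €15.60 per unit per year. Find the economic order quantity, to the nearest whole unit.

Q* ≈ 720 bearings

Annual demand D = 505 × 50 = 25,250.
EOQ = √(2DS / H) = √(2 × 25,250 × 160 / 15.6).
= √(8,080,000 / 15.6) = √517,948.7179 ≈ 719.687.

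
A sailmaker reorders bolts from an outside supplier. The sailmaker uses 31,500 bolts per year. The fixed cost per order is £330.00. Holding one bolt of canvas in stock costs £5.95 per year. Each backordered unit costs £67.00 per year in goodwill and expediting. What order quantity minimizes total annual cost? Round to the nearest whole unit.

Q* ≈ 1,950 bolts

With planned backorders, Q* = √(2DS/H) · √((H+B)/B).
√(2DS/H) = √(2 × 31,500 × 330 / 5.95) = 1869.256.
√((H+B)/B) = √((5.95+67)/67) = 1.0435.
Q* ≈ 1950.491.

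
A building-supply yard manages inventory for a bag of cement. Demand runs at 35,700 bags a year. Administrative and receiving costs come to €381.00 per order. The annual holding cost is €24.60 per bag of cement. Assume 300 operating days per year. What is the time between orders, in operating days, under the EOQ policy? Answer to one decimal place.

Q* = √(2DS/H) = √(2 × 35,700 × 381 / 24.6) ≈ 1051.58.
Cycle time = Q*/D × 300 = 1051.58 / 35,700 × 300 ≈ 8.837 days.

T ≈ 8.8 days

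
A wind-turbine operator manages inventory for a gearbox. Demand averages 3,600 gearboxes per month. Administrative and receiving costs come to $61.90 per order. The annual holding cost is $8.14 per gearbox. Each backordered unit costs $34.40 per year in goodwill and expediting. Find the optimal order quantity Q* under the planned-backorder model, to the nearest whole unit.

Annual demand D = 3,600 × 12 = 43,200.
With planned backorders, Q* = √(2DS/H) · √((H+B)/B).
√(2DS/H) = √(2 × 43,200 × 61.9 / 8.14) = 810.569.
√((H+B)/B) = √((8.14+34.4)/34.4) = 1.1120.
Q* ≈ 901.383.

Q* ≈ 901 gearboxes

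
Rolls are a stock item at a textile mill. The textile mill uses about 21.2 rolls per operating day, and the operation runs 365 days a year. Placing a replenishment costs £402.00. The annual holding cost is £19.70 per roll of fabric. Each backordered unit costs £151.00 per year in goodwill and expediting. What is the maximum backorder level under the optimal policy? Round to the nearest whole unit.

Annual demand D = 21.2 × 365 = 7,738.
With planned backorders, Q* = √(2DS/H) · √((H+B)/B).
√(2DS/H) = √(2 × 7,738 × 402 / 19.7) = 561.965.
√((H+B)/B) = √((19.7+151)/151) = 1.0632.
Q* ≈ 597.500.
S* = Q* · H/(H+B) = 597.500 × 19.7/170.7 ≈ 68.956.

S* ≈ 69 rolls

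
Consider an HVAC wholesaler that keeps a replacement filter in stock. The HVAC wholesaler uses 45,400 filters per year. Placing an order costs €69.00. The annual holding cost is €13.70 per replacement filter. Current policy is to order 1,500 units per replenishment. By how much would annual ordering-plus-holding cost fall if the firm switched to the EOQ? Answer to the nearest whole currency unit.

Extra cost ≈ €3,099 per year

EOQ = √(2DS/H) = √(2 × 45,400 × 69 / 13.7) ≈ 676.25.
Cost at Q* = (D/Q*)S + (Q*/2)H = √(2DSH) ≈ €9,264.62.
Cost at Q = 1,500: (45,400/1,500)×69 + (1,500/2)×13.7 = €2,088.40 + €10,275.00 = €12,363.40.
Excess = €12,363.40 − €9,264.62 = €3,098.78.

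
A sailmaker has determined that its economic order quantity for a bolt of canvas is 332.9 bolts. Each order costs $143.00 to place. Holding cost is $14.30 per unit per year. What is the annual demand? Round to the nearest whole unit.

D ≈ 5,541 bolts per year

The basic EOQ model gives Q* = √(2DS/H); rearrange for the unknown.
From Q* = √(2DS/H): D = Q*²H / (2S) = 332.9² × 14.3 / (2 × 143) = 5541.120.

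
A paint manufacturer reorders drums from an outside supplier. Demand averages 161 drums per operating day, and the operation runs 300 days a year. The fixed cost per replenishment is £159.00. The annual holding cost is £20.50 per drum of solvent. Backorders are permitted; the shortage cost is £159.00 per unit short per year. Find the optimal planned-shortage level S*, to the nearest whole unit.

Annual demand D = 161 × 300 = 48,300.
With planned backorders, Q* = √(2DS/H) · √((H+B)/B).
√(2DS/H) = √(2 × 48,300 × 159 / 20.5) = 865.586.
√((H+B)/B) = √((20.5+159)/159) = 1.0625.
Q* ≈ 919.695.
S* = Q* · H/(H+B) = 919.695 × 20.5/179.5 ≈ 105.035.

S* ≈ 105 drums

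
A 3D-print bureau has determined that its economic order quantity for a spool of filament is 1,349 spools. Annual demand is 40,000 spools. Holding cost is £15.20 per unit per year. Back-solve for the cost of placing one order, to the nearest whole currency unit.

S ≈ £346

Invert the EOQ relation Q*² = 2DS/H.
From Q* = √(2DS/H): S = Q*²H / (2D) = 1,349² × 15.2 / (2 × 40,000) = 345.7622.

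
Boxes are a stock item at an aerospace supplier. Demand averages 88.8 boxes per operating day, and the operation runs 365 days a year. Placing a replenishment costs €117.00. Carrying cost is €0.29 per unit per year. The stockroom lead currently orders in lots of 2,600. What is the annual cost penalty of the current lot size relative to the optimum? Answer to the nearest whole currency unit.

Annual demand D = 88.8 × 365 = 32,412.
EOQ = √(2DS/H) = √(2 × 32,412 × 117 / 0.29) ≈ 5114.01.
Cost at Q* = (D/Q*)S + (Q*/2)H = √(2DSH) ≈ €1,483.06.
Cost at Q = 2,600: (32,412/2,600)×117 + (2,600/2)×0.29 = €1,458.54 + €377.00 = €1,835.54.
Excess = €1,835.54 − €1,483.06 = €352.48.

Extra cost ≈ €352 per year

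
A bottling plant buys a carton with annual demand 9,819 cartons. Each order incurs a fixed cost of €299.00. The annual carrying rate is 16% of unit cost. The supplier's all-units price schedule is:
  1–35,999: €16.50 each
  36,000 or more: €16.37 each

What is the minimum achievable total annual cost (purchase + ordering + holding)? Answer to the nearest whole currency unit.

TC* ≈ €165,951

Holding cost per unit per year at price C is H = 0.16·C.
Candidates are each tier's EOQ (if it falls in that tier) and each price-break quantity.
EOQ at €16.50 = 1491.4 (feasible in tier 1): TC = 9,819×€16.50 + (9,819/1491.4)×299 + (1491.4/2)×0.16×€16.50 = €165,950.69.
EOQ at €16.37 = 1497.3 < 36000, so use break Q=36000: TC = 9,819×€16.37 + (9,819/36000.0)×299 + (36000.0/2)×0.16×€16.37 = €207,964.18.
Lowest total cost among the candidates is at Q = 1491.4.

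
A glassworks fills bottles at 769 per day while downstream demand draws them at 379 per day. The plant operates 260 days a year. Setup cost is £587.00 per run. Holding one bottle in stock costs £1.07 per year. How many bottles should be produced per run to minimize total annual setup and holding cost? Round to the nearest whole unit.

Annual demand D = 379 × 260 = 98,540.
Production build-up factor (1 − d/p) = 1 − 379/769 = 0.5072.
Q* = √(2DS / (H(1 − d/p))) = √(2 × 98,540 × 587 / (1.07 × 0.5072)).
= √(115,685,960 / 0.5427) ≈ 14600.889.

Q* ≈ 14,601 bottles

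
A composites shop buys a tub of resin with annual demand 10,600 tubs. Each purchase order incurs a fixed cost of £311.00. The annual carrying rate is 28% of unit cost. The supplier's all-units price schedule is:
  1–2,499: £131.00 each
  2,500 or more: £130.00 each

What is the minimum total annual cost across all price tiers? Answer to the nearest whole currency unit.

Holding cost per unit per year at price C is H = 0.28·C.
Evaluate total cost at each tier's feasible EOQ or, if the EOQ is below the tier, at the tier's minimum quantity.
EOQ at £131.00 = 424.0 (feasible in tier 1): TC = 10,600×£131.00 + (10,600/424.0)×311 + (424.0/2)×0.28×£131.00 = £1,404,151.16.
EOQ at £130.00 = 425.6 < 2500, so use break Q=2500: TC = 10,600×£130.00 + (10,600/2500.0)×311 + (2500.0/2)×0.28×£130.00 = £1,424,818.64.
Lowest total cost among the candidates is at Q = 424.0.

TC* ≈ £1,404,151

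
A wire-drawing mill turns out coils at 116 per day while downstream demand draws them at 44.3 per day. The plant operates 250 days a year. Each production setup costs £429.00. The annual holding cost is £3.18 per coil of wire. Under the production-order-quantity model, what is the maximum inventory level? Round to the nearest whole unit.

Annual demand D = 44.3 × 250 = 11,075.
Production build-up factor (1 − d/p) = 1 − 44.3/116 = 0.6181.
Q* = √(2DS / (H(1 − d/p))) = √(2 × 11,075 × 429 / (3.18 × 0.6181)).
= √(9,502,350 / 1.9656) ≈ 2198.727.
Maximum inventory = Q*(1 − d/p) = 2198.727 × 0.6181 ≈ 1359.041.

I_max ≈ 1,359 coils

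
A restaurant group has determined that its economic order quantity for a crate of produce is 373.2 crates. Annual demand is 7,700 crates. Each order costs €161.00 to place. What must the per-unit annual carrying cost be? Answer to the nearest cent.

Squaring Q* = √(2DS/H) gives Q*² = 2DS/H.
From Q* = √(2DS/H): H = 2DS / Q*² = 2 × 7,700 × 161 / 373.2² = 17.8018.

H ≈ €17.80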